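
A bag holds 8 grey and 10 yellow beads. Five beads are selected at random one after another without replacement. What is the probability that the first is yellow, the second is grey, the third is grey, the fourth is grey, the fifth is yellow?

1/34

Multiply the conditional probability of each draw in order, without replacement, so each draw removes one from its color and from the total.
P = (10/18) · (8/17) · (7/16) · (6/15) · (9/14) = 1/34 ≈ 0.0294.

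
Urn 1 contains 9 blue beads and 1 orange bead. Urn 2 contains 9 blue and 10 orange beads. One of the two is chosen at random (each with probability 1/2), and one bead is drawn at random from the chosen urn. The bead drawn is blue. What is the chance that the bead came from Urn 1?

19/29

P(blue | Urn 1) = 9/10; P(blue | Urn 2) = 9/19.
P(blue) = 1/2·9/10 + 1/2·9/19 = 261/380.
By Bayes' rule, P(Urn 1 | blue) = 9/20 / 261/380 = 19/29 ≈ 0.6552.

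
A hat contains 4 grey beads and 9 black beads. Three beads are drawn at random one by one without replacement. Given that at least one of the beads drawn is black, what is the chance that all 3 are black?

P(all 3 black) = C(9,3)/C(13,3) = 42/143; P(at least one black) = 1 − C(4,3)/C(13,3) = 141/143.
Since 'all 3 black' ⊆ 'at least one black', P(all 3 | at least one) = 42/143 / 141/143 = 14/47 ≈ 0.2979.

14/47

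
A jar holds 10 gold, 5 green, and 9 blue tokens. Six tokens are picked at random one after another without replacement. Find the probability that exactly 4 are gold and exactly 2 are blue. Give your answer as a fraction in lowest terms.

270/4807

Unordered draws without replacement: count favorable combinations over C(24,6).
Favorable = C(10,4) · C(5,0) · C(9,2) = 7560; total = C(24,6) = 134596.
P = 7560/134596 = 270/4807 ≈ 0.0562.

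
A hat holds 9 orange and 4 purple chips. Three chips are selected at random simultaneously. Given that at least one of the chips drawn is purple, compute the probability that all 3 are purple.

P(all 3 purple) = C(4,3)/C(13,3) = 2/143; P(at least one purple) = 1 − C(9,3)/C(13,3) = 101/143.
Since 'all 3 purple' ⊆ 'at least one purple', P(all 3 | at least one) = 2/143 / 101/143 = 2/101 ≈ 0.0198.

2/101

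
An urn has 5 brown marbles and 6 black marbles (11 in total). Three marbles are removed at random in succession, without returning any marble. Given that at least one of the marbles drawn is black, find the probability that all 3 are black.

4/31

P(all 3 black) = C(6,3)/C(11,3) = 4/33; P(at least one black) = 1 − C(5,3)/C(11,3) = 31/33.
Since 'all 3 black' ⊆ 'at least one black', P(all 3 | at least one) = 4/33 / 31/33 = 4/31 ≈ 0.1290.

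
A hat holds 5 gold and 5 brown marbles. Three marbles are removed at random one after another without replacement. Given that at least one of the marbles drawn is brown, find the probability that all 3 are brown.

1/11

P(all 3 brown) = C(5,3)/C(10,3) = 1/12; P(at least one brown) = 1 − C(5,3)/C(10,3) = 11/12.
Since 'all 3 brown' ⊆ 'at least one brown', P(all 3 | at least one) = 1/12 / 11/12 = 1/11 ≈ 0.0909.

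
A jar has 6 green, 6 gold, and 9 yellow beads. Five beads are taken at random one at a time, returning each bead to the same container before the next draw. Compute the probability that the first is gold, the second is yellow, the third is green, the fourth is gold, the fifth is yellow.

Multiply the conditional probability of each draw in order, with replacement (the composition resets each draw).
P = (6/21) · (9/21) · (6/21) · (6/21) · (9/21) = 72/16807 ≈ 0.0043.

72/16807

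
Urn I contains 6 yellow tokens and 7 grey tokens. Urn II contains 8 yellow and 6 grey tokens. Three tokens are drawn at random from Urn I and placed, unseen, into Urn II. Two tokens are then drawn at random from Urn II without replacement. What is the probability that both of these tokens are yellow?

1031/3536

Condition on how many of the transferred tokens are yellow (from Urn I: 6 yellow of 13; then Urn II has 17 total).
  0 yellow: C(6,0)C(7,3)/C(13,3) = 35/286; then P = C(8,2)/C(17,2) = 7/34
  1 yellow: C(6,1)C(7,2)/C(13,3) = 63/143; then P = C(9,2)/C(17,2) = 9/34
  2 yellow: C(6,2)C(7,1)/C(13,3) = 105/286; then P = C(10,2)/C(17,2) = 45/136
  3 yellow: C(6,3)C(7,0)/C(13,3) = 10/143; then P = C(11,2)/C(17,2) = 55/136
P(both yellow) = 1031/3536 ≈ 0.2916.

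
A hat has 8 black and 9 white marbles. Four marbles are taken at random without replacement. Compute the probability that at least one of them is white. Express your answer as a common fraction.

33/34

Use the complement: P(at least one white) = 1 − P(no white).
P(none) = C(8,4)/C(17,4) = 70/2380.
So P = 1 − 70/2380 = 33/34 ≈ 0.9706.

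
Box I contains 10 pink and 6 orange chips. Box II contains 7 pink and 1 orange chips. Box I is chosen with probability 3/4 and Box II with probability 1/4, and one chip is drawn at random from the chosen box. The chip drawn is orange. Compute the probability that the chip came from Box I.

9/10

P(orange | Box I) = 3/8; P(orange | Box II) = 1/8.
P(orange) = 3/4·3/8 + 1/4·1/8 = 5/16.
By Bayes' rule, P(Box I | orange) = 9/32 / 5/16 = 9/10 ≈ 0.9000.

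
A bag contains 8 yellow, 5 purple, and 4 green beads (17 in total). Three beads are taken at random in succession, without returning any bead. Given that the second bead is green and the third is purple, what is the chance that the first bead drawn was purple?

4/15

P(first=purple and the second bead is green and the third is purple) = (5/17)·(4/16)·(4/15) = 1/51.
P(E) = Σ over first color = 2/51 + 1/51 + 1/68 = 5/68.
By Bayes, P(first=purple | E) = 1/51 / 5/68 = 4/15 ≈ 0.2667.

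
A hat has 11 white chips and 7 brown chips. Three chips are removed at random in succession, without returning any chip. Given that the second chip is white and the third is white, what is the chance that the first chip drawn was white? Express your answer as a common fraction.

9/16

P(first=white and the second chip is white and the third is white) = (11/18)·(10/17)·(9/16) = 55/272.
P(E) = Σ over first color = 55/272 + 385/2448 = 55/153.
By Bayes, P(first=white | E) = 55/272 / 55/153 = 9/16 ≈ 0.5625.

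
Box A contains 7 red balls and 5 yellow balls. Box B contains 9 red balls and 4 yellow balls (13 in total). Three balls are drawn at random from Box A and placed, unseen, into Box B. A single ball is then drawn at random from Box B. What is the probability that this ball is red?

43/64

Condition on how many of the transferred balls are red (from Box A: 7 red of 12; then Box B has 16 total).
  0 red: C(7,0)C(5,3)/C(12,3) = 1/22; then P = 9/16
  1 red: C(7,1)C(5,2)/C(12,3) = 7/22; then P = 10/16
  2 red: C(7,2)C(5,1)/C(12,3) = 21/44; then P = 11/16
  3 red: C(7,3)C(5,0)/C(12,3) = 7/44; then P = 12/16
P(red from Box B) = 43/64 ≈ 0.6719.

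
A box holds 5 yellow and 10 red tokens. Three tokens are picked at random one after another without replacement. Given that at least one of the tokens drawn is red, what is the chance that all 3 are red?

P(all 3 red) = C(10,3)/C(15,3) = 24/91; P(at least one red) = 1 − C(5,3)/C(15,3) = 89/91.
Since 'all 3 red' ⊆ 'at least one red', P(all 3 | at least one) = 24/91 / 89/91 = 24/89 ≈ 0.2697.

24/89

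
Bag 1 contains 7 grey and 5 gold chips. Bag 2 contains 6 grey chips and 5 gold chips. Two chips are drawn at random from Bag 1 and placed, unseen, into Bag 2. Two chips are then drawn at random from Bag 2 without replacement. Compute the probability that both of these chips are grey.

Condition on how many of the transferred chips are grey (from Bag 1: 7 grey of 12; then Bag 2 has 13 total).
  0 grey: C(7,0)C(5,2)/C(12,2) = 5/33; then P = C(6,2)/C(13,2) = 5/26
  1 grey: C(7,1)C(5,1)/C(12,2) = 35/66; then P = C(7,2)/C(13,2) = 7/26
  2 grey: C(7,2)C(5,0)/C(12,2) = 7/22; then P = C(8,2)/C(13,2) = 14/39
P(both grey) = 491/1716 ≈ 0.2861.

491/1716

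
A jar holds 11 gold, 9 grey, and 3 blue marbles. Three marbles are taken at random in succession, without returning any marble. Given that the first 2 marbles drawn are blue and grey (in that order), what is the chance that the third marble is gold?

After removing 1 grey, 1 blue, the jar has 11 gold out of 21 remaining.
P(third is gold | given) = 11/21 ≈ 0.5238.

11/21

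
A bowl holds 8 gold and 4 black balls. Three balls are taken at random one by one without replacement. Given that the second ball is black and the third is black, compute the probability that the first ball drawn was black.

1/5

P(first=black and the second ball is black and the third is black) = (4/12)·(3/11)·(2/10) = 1/55.
P(E) = Σ over first color = 4/55 + 1/55 = 1/11.
By Bayes, P(first=black | E) = 1/55 / 1/11 = 1/5 ≈ 0.2000.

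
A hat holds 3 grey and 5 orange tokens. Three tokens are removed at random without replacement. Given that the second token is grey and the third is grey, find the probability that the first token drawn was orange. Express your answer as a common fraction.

P(first=orange and the second token is grey and the third is grey) = (5/8)·(3/7)·(2/6) = 5/56.
P(E) = Σ over first color = 1/56 + 5/56 = 3/28.
By Bayes, P(first=orange | E) = 5/56 / 3/28 = 5/6 ≈ 0.8333.

5/6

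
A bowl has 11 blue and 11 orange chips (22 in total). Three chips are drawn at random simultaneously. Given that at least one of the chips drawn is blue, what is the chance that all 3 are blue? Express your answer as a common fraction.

3/25

P(all 3 blue) = C(11,3)/C(22,3) = 3/28; P(at least one blue) = 1 − C(11,3)/C(22,3) = 25/28.
Since 'all 3 blue' ⊆ 'at least one blue', P(all 3 | at least one) = 3/28 / 25/28 = 3/25 ≈ 0.1200.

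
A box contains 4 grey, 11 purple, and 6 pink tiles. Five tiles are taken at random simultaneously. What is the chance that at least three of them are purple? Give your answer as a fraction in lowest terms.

1243/2261

Sum the hypergeometric tail for j = 3,…,5 purple tiles.
Favorable = C(11,3)·C(10,2) + C(11,4)·C(10,1) + C(11,5)·C(10,0) = 11187; total = C(21,5) = 20349.
P = 11187/20349 = 1243/2261 ≈ 0.5498.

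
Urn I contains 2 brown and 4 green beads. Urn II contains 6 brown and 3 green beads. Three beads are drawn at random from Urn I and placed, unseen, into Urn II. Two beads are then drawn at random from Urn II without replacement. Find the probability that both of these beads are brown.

53/165

Condition on how many of the transferred beads are brown (from Urn I: 2 brown of 6; then Urn II has 12 total).
  0 brown: C(2,0)C(4,3)/C(6,3) = 1/5; then P = C(6,2)/C(12,2) = 5/22
  1 brown: C(2,1)C(4,2)/C(6,3) = 3/5; then P = C(7,2)/C(12,2) = 7/22
  2 brown: C(2,2)C(4,1)/C(6,3) = 1/5; then P = C(8,2)/C(12,2) = 14/33
P(both brown) = 53/165 ≈ 0.3212.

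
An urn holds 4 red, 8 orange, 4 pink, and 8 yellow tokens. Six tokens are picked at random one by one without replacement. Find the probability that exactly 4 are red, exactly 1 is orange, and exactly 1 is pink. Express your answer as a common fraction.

8/33649

Unordered draws without replacement: count favorable combinations over C(24,6).
Favorable = C(4,4) · C(8,1) · C(4,1) · C(8,0) = 32; total = C(24,6) = 134596.
P = 32/134596 = 8/33649 ≈ 0.0002.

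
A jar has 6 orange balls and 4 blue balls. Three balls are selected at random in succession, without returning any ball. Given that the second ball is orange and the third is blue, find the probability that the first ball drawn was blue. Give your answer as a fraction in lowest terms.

3/8

P(first=blue and the second ball is orange and the third is blue) = (4/10)·(6/9)·(3/8) = 1/10.
P(E) = Σ over first color = 1/6 + 1/10 = 4/15.
By Bayes, P(first=blue | E) = 1/10 / 4/15 = 3/8 ≈ 0.3750.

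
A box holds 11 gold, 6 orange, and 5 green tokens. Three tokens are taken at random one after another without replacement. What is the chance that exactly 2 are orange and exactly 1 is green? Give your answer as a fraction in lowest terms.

Unordered draws without replacement: count favorable combinations over C(22,3).
Favorable = C(11,0) · C(6,2) · C(5,1) = 75; total = C(22,3) = 1540.
P = 75/1540 = 15/308 ≈ 0.0487.

15/308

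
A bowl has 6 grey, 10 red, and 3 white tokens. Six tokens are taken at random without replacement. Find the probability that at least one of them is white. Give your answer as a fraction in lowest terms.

Use the complement: P(at least one white) = 1 − P(no white).
P(none) = C(16,6)/C(19,6) = 8008/27132.
So P = 1 − 8008/27132 = 683/969 ≈ 0.7049.

683/969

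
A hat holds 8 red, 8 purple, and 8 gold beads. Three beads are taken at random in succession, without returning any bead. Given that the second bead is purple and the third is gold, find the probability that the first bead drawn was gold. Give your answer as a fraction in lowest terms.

7/22

P(first=gold and the second bead is purple and the third is gold) = (8/24)·(8/23)·(7/22) = 28/759.
P(E) = Σ over first color = 32/759 + 28/759 + 28/759 = 8/69.
By Bayes, P(first=gold | E) = 28/759 / 8/69 = 7/22 ≈ 0.3182.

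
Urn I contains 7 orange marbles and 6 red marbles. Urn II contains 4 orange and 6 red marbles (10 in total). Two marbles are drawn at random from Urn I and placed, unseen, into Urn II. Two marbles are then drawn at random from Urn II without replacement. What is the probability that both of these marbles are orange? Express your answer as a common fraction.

25/156

Condition on how many of the transferred marbles are orange (from Urn I: 7 orange of 13; then Urn II has 12 total).
  0 orange: C(7,0)C(6,2)/C(13,2) = 5/26; then P = C(4,2)/C(12,2) = 1/11
  1 orange: C(7,1)C(6,1)/C(13,2) = 7/13; then P = C(5,2)/C(12,2) = 5/33
  2 orange: C(7,2)C(6,0)/C(13,2) = 7/26; then P = C(6,2)/C(12,2) = 5/22
P(both orange) = 25/156 ≈ 0.1603.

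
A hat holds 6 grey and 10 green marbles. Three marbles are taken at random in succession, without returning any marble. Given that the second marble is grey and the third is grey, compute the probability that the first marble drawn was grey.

P(first=grey and the second marble is grey and the third is grey) = (6/16)·(5/15)·(4/14) = 1/28.
P(E) = Σ over first color = 1/28 + 5/56 = 1/8.
By Bayes, P(first=grey | E) = 1/28 / 1/8 = 2/7 ≈ 0.2857.

2/7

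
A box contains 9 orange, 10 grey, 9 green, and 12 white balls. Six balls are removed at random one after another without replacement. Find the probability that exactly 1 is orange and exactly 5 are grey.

27/45695

Unordered draws without replacement: count favorable combinations over C(40,6).
Favorable = C(9,1) · C(10,5) · C(9,0) · C(12,0) = 2268; total = C(40,6) = 3838380.
P = 2268/3838380 = 27/45695 ≈ 0.0006.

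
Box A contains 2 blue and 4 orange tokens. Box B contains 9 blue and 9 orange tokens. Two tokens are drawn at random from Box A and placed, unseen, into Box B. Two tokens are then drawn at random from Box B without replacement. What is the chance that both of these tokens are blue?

Condition on how many of the transferred tokens are blue (from Box A: 2 blue of 6; then Box B has 20 total).
  0 blue: C(2,0)C(4,2)/C(6,2) = 2/5; then P = C(9,2)/C(20,2) = 18/95
  1 blue: C(2,1)C(4,1)/C(6,2) = 8/15; then P = C(10,2)/C(20,2) = 9/38
  2 blue: C(2,2)C(4,0)/C(6,2) = 1/15; then P = C(11,2)/C(20,2) = 11/38
P(both blue) = 631/2850 ≈ 0.2214.

631/2850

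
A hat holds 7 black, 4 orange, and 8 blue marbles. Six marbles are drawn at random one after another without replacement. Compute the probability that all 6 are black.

1/3876

Unordered draws without replacement: count favorable combinations over C(19,6).
Favorable = C(7,6) · C(4,0) · C(8,0) = 7; total = C(19,6) = 27132.
P = 7/27132 = 1/3876 ≈ 0.0003.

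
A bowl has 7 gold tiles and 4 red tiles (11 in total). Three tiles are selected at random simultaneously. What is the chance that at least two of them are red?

46/165

Sum the hypergeometric tail for j = 2,…,3 red tiles.
Favorable = C(4,2)·C(7,1) + C(4,3)·C(7,0) = 46; total = C(11,3) = 165.
P = 46/165 = 46/165 ≈ 0.2788.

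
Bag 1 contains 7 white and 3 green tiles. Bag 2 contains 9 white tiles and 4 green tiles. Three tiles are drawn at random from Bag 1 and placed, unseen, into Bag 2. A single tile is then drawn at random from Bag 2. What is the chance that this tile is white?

Condition on how many of the transferred tiles are white (from Bag 1: 7 white of 10; then Bag 2 has 16 total).
  0 white: C(7,0)C(3,3)/C(10,3) = 1/120; then P = 9/16
  1 white: C(7,1)C(3,2)/C(10,3) = 7/40; then P = 10/16
  2 white: C(7,2)C(3,1)/C(10,3) = 21/40; then P = 11/16
  3 white: C(7,3)C(3,0)/C(10,3) = 7/24; then P = 12/16
P(white from Bag 2) = 111/160 ≈ 0.6937.

111/160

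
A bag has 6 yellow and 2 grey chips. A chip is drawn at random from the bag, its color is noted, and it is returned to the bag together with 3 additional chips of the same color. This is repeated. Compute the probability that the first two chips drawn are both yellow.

27/44

After a yellow draw the bag holds 9 yellow out of 11.
P = (6/8)·(9/11) = 27/44 ≈ 0.6136.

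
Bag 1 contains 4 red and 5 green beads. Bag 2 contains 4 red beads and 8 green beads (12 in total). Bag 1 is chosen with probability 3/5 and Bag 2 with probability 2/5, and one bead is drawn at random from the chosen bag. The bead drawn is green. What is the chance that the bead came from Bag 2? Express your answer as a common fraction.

P(green | Bag 1) = 5/9; P(green | Bag 2) = 2/3.
P(green) = 3/5·5/9 + 2/5·2/3 = 3/5.
By Bayes' rule, P(Bag 2 | green) = 4/15 / 3/5 = 4/9 ≈ 0.4444.

4/9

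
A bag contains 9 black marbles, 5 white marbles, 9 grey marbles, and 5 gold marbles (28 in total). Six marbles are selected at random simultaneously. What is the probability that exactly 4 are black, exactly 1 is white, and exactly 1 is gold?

5/598

Unordered draws without replacement: count favorable combinations over C(28,6).
Favorable = C(9,4) · C(5,1) · C(9,0) · C(5,1) = 3150; total = C(28,6) = 376740.
P = 3150/376740 = 5/598 ≈ 0.0084.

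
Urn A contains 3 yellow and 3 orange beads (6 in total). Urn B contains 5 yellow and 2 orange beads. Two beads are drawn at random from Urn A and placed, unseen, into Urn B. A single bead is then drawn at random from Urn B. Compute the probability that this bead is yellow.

Condition on how many of the transferred beads are yellow (from Urn A: 3 yellow of 6; then Urn B has 9 total).
  0 yellow: C(3,0)C(3,2)/C(6,2) = 1/5; then P = 5/9
  1 yellow: C(3,1)C(3,1)/C(6,2) = 3/5; then P = 6/9
  2 yellow: C(3,2)C(3,0)/C(6,2) = 1/5; then P = 7/9
P(yellow from Urn B) = 2/3 ≈ 0.6667.

2/3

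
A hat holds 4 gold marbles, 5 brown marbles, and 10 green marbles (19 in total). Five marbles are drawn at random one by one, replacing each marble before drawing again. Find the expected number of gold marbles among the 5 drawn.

By linearity of expectation, E[X] = Σ P(draw i is gold); each independent draw has P(gold) = 4/19.
E[X] = 5 · 4/19 = 20/19 ≈ 1.0526.

20/19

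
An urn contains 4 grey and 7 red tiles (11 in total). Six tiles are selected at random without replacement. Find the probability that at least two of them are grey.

53/66

Sum the hypergeometric tail for j = 2,…,4 grey tiles.
Favorable = C(4,2)·C(7,4) + C(4,3)·C(7,3) + C(4,4)·C(7,2) = 371; total = C(11,6) = 462.
P = 371/462 = 53/66 ≈ 0.8030.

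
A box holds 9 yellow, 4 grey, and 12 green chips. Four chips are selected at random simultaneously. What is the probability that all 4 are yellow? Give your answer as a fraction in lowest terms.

63/6325

Unordered draws without replacement: count favorable combinations over C(25,4).
Favorable = C(9,4) · C(4,0) · C(12,0) = 126; total = C(25,4) = 12650.
P = 126/12650 = 63/6325 ≈ 0.0100.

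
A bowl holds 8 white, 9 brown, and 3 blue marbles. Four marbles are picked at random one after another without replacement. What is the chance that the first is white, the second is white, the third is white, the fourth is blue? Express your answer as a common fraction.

Multiply the conditional probability of each draw in order, without replacement, so each draw removes one from its color and from the total.
P = (8/20) · (7/19) · (6/18) · (3/17) = 14/1615 ≈ 0.0087.

14/1615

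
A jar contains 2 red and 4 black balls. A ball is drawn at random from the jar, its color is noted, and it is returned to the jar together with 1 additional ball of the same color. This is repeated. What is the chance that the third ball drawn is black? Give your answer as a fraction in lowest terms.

2/3

Sum over the four possibilities for the first two draws (black/not-black each), tracking how the black count and total change by +1 per draw.
P(third is black) = 2/3 ≈ 0.6667. (In a Pólya urn every draw has the same marginal probability 4/6.)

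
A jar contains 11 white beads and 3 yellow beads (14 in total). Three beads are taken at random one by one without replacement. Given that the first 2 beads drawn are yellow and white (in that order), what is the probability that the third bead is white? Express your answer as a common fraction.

5/6

After removing 1 white, 1 yellow, the jar has 10 white out of 12 remaining.
P(third is white | given) = 10/12 = 5/6 ≈ 0.8333.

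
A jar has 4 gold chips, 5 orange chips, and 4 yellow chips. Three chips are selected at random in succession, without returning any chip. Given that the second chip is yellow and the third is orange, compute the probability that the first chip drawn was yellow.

3/11

P(first=yellow and the second chip is yellow and the third is orange) = (4/13)·(3/12)·(5/11) = 5/143.
P(E) = Σ over first color = 20/429 + 20/429 + 5/143 = 5/39.
By Bayes, P(first=yellow | E) = 5/143 / 5/39 = 3/11 ≈ 0.2727.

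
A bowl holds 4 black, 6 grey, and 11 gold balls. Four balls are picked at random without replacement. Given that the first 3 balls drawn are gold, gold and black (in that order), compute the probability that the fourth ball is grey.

1/3

After removing 1 black, 2 gold, the bowl has 6 grey out of 18 remaining.
P(fourth is grey | given) = 6/18 = 1/3 ≈ 0.3333.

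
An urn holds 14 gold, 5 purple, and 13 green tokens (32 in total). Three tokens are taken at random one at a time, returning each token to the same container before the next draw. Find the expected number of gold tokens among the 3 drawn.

By linearity of expectation, E[X] = Σ P(draw i is gold); each independent draw has P(gold) = 14/32.
E[X] = 3 · 14/32 = 21/16 ≈ 1.3125.

21/16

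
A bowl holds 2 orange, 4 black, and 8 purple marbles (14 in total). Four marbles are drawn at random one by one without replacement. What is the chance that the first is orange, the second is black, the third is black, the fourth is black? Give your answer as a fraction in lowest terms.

Multiply the conditional probability of each draw in order, without replacement, so each draw removes one from its color and from the total.
P = (2/14) · (4/13) · (3/12) · (2/11) = 2/1001 ≈ 0.0020.

2/1001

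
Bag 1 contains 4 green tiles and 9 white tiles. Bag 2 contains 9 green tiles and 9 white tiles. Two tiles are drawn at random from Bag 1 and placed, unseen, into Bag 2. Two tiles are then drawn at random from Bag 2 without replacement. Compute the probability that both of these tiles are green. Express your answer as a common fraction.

541/2470

Condition on how many of the transferred tiles are green (from Bag 1: 4 green of 13; then Bag 2 has 20 total).
  0 green: C(4,0)C(9,2)/C(13,2) = 6/13; then P = C(9,2)/C(20,2) = 18/95
  1 green: C(4,1)C(9,1)/C(13,2) = 6/13; then P = C(10,2)/C(20,2) = 9/38
  2 green: C(4,2)C(9,0)/C(13,2) = 1/13; then P = C(11,2)/C(20,2) = 11/38
P(both green) = 541/2470 ≈ 0.2190.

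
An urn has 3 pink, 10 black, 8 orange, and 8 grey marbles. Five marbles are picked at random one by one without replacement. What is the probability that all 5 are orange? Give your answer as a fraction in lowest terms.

8/16965

Unordered draws without replacement: count favorable combinations over C(29,5).
Favorable = C(3,0) · C(10,0) · C(8,5) · C(8,0) = 56; total = C(29,5) = 118755.
P = 56/118755 = 8/16965 ≈ 0.0005.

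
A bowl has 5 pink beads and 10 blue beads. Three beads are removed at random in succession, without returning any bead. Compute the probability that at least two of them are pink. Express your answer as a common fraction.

Sum the hypergeometric tail for j = 2,…,3 pink beads.
Favorable = C(5,2)·C(10,1) + C(5,3)·C(10,0) = 110; total = C(15,3) = 455.
P = 110/455 = 22/91 ≈ 0.2418.

22/91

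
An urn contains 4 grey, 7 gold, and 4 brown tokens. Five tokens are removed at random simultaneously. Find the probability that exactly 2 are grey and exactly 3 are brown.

8/1001

Unordered draws without replacement: count favorable combinations over C(15,5).
Favorable = C(4,2) · C(7,0) · C(4,3) = 24; total = C(15,5) = 3003.
P = 24/3003 = 8/1001 ≈ 0.0080.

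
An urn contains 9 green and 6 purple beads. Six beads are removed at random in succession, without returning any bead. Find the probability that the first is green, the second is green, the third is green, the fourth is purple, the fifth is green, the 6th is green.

Multiply the conditional probability of each draw in order, without replacement, so each draw removes one from its color and from the total.
P = (9/15) · (8/14) · (7/13) · (6/12) · (6/11) · (5/10) = 18/715 ≈ 0.0252.

18/715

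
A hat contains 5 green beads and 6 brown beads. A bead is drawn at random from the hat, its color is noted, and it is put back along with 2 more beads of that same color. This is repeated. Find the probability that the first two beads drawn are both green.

After a green draw the hat holds 7 green out of 13.
P = (5/11)·(7/13) = 35/143 ≈ 0.2448.

35/143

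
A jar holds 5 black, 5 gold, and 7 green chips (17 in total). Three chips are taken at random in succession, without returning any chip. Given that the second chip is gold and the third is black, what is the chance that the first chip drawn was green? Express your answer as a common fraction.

7/15

P(first=green and the second chip is gold and the third is black) = (7/17)·(5/16)·(5/15) = 35/816.
P(E) = Σ over first color = 5/204 + 5/204 + 35/816 = 25/272.
By Bayes, P(first=green | E) = 35/816 / 25/272 = 7/15 ≈ 0.4667.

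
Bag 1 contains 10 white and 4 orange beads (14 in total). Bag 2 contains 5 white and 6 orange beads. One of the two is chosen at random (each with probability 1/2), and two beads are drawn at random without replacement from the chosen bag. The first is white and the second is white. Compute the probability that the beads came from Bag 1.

P(E | Bag 1) = 45/91; P(E | Bag 2) = 2/11.
P(E) = 1/2·45/91 + 1/2·2/11 = 677/2002.
By Bayes' rule, P(Bag 1 | E) = 45/182 / 677/2002 = 495/677 ≈ 0.7312.

495/677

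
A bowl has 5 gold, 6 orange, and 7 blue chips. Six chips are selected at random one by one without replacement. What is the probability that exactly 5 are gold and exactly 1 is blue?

1/2652

Unordered draws without replacement: count favorable combinations over C(18,6).
Favorable = C(5,5) · C(6,0) · C(7,1) = 7; total = C(18,6) = 18564.
P = 7/18564 = 1/2652 ≈ 0.0004.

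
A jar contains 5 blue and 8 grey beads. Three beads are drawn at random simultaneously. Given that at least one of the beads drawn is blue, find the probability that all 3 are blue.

1/23

P(all 3 blue) = C(5,3)/C(13,3) = 5/143; P(at least one blue) = 1 − C(8,3)/C(13,3) = 115/143.
Since 'all 3 blue' ⊆ 'at least one blue', P(all 3 | at least one) = 5/143 / 115/143 = 1/23 ≈ 0.0435.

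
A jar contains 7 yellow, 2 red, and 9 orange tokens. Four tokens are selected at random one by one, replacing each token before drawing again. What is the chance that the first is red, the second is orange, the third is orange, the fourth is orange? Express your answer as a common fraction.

1/72

Multiply the conditional probability of each draw in order, with replacement (the composition resets each draw).
P = (2/18) · (9/18) · (9/18) · (9/18) = 1/72 ≈ 0.0139.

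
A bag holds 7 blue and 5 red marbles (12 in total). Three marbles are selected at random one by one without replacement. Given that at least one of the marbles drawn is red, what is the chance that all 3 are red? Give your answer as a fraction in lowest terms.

P(all 3 red) = C(5,3)/C(12,3) = 1/22; P(at least one red) = 1 − C(7,3)/C(12,3) = 37/44.
Since 'all 3 red' ⊆ 'at least one red', P(all 3 | at least one) = 1/22 / 37/44 = 2/37 ≈ 0.0541.

2/37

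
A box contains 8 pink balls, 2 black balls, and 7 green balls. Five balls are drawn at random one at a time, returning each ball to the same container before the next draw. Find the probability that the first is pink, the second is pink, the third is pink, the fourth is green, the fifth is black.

7168/1419857

Multiply the conditional probability of each draw in order, with replacement (the composition resets each draw).
P = (8/17) · (8/17) · (8/17) · (7/17) · (2/17) = 7168/1419857 ≈ 0.0050.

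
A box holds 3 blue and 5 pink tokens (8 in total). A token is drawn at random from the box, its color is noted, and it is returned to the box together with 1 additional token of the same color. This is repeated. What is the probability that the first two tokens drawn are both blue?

After a blue draw the box holds 4 blue out of 9.
P = (3/8)·(4/9) = 1/6 ≈ 0.1667.

1/6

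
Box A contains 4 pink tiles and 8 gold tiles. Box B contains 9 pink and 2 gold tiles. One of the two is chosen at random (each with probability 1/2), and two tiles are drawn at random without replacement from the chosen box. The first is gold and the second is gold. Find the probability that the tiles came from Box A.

70/73

P(E | Box A) = 14/33; P(E | Box B) = 1/55.
P(E) = 1/2·14/33 + 1/2·1/55 = 73/330.
By Bayes' rule, P(Box A | E) = 7/33 / 73/330 = 70/73 ≈ 0.9589.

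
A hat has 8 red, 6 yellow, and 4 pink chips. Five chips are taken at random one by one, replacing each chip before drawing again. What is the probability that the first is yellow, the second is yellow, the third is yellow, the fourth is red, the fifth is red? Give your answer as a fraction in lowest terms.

16/2187

Multiply the conditional probability of each draw in order, with replacement (the composition resets each draw).
P = (6/18) · (6/18) · (6/18) · (8/18) · (8/18) = 16/2187 ≈ 0.0073.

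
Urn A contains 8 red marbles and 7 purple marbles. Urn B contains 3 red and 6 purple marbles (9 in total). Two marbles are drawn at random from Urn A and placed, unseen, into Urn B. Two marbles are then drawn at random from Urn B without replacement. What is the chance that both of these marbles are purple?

104/275

Condition on how many of the transferred marbles are purple (from Urn A: 7 purple of 15; then Urn B has 11 total).
  0 purple: C(7,0)C(8,2)/C(15,2) = 4/15; then P = C(6,2)/C(11,2) = 3/11
  1 purple: C(7,1)C(8,1)/C(15,2) = 8/15; then P = C(7,2)/C(11,2) = 21/55
  2 purple: C(7,2)C(8,0)/C(15,2) = 1/5; then P = C(8,2)/C(11,2) = 28/55
P(both purple) = 104/275 ≈ 0.3782.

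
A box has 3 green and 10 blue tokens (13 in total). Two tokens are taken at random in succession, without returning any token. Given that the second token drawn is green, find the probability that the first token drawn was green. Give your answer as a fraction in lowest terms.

1/6

P(first=green and the second token drawn is green) = (3/13)·(2/12) = 1/26.
P(the second token drawn is green) = Σ over first color = 1/26 + 5/26 = 3/13.
By Bayes, P(first=green | the second token drawn is green) = 1/26 / 3/13 = 1/6 ≈ 0.1667.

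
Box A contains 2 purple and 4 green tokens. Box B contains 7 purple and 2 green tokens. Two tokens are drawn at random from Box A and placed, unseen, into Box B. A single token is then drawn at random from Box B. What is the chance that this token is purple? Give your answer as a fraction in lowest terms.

23/33

Condition on how many of the transferred tokens are purple (from Box A: 2 purple of 6; then Box B has 11 total).
  0 purple: C(2,0)C(4,2)/C(6,2) = 2/5; then P = 7/11
  1 purple: C(2,1)C(4,1)/C(6,2) = 8/15; then P = 8/11
  2 purple: C(2,2)C(4,0)/C(6,2) = 1/15; then P = 9/11
P(purple from Box B) = 23/33 ≈ 0.6970.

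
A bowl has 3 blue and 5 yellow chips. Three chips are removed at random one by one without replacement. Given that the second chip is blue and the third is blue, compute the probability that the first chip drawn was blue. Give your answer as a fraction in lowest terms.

P(first=blue and the second chip is blue and the third is blue) = (3/8)·(2/7)·(1/6) = 1/56.
P(E) = Σ over first color = 1/56 + 5/56 = 3/28.
By Bayes, P(first=blue | E) = 1/56 / 3/28 = 1/6 ≈ 0.1667.

1/6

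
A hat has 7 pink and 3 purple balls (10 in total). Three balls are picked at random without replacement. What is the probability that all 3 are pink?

7/24

Unordered draws without replacement: count favorable combinations over C(10,3).
Favorable = C(7,3) · C(3,0) = 35; total = C(10,3) = 120.
P = 35/120 = 7/24 ≈ 0.2917.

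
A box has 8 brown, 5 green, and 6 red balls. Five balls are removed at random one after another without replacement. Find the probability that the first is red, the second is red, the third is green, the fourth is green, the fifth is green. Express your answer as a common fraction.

Multiply the conditional probability of each draw in order, without replacement, so each draw removes one from its color and from the total.
P = (6/19) · (5/18) · (5/17) · (4/16) · (3/15) = 5/3876 ≈ 0.0013.

5/3876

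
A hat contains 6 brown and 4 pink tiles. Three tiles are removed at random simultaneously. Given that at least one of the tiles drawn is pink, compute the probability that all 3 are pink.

1/25

P(all 3 pink) = C(4,3)/C(10,3) = 1/30; P(at least one pink) = 1 − C(6,3)/C(10,3) = 5/6.
Since 'all 3 pink' ⊆ 'at least one pink', P(all 3 | at least one) = 1/30 / 5/6 = 1/25 ≈ 0.0400.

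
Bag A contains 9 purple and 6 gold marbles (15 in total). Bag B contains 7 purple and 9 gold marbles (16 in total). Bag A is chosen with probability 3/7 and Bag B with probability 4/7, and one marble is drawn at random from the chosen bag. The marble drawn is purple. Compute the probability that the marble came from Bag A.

36/71

P(purple | Bag A) = 3/5; P(purple | Bag B) = 7/16.
P(purple) = 3/7·3/5 + 4/7·7/16 = 71/140.
By Bayes' rule, P(Bag A | purple) = 9/35 / 71/140 = 36/71 ≈ 0.5070.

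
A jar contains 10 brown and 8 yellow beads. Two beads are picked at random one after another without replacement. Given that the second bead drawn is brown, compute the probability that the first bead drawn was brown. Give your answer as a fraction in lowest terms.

9/17

P(first=brown and the second bead drawn is brown) = (10/18)·(9/17) = 5/17.
P(the second bead drawn is brown) = Σ over first color = 5/17 + 40/153 = 5/9.
By Bayes, P(first=brown | the second bead drawn is brown) = 5/17 / 5/9 = 9/17 ≈ 0.5294.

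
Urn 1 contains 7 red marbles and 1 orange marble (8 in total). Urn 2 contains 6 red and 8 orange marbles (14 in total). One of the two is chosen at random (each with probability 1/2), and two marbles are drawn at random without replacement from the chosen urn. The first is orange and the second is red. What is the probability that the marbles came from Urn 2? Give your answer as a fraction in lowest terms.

P(E | Urn 1) = 1/8; P(E | Urn 2) = 24/91.
P(E) = 1/2·1/8 + 1/2·24/91 = 283/1456.
By Bayes' rule, P(Urn 2 | E) = 12/91 / 283/1456 = 192/283 ≈ 0.6784.

192/283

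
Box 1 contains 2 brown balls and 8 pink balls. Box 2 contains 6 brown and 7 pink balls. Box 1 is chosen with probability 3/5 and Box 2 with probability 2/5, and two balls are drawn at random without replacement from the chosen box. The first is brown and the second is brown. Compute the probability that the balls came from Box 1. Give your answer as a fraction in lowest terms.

13/88

P(E | Box 1) = 1/45; P(E | Box 2) = 5/26.
P(E) = 3/5·1/45 + 2/5·5/26 = 88/975.
By Bayes' rule, P(Box 1 | E) = 1/75 / 88/975 = 13/88 ≈ 0.1477.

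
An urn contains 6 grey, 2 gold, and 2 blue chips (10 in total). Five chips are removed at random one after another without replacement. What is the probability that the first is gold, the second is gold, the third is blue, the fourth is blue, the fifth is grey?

Multiply the conditional probability of each draw in order, without replacement, so each draw removes one from its color and from the total.
P = (2/10) · (1/9) · (2/8) · (1/7) · (6/6) = 1/1260 ≈ 0.0008.

1/1260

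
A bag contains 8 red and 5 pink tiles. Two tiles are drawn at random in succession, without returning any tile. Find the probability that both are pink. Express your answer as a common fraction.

5/39

Unordered draws without replacement: count favorable combinations over C(13,2).
Favorable = C(8,0) · C(5,2) = 10; total = C(13,2) = 78.
P = 10/78 = 5/39 ≈ 0.1282.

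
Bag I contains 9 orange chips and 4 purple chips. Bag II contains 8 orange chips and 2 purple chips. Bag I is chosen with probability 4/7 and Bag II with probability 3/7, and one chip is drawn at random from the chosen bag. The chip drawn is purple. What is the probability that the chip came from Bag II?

39/119

P(purple | Bag I) = 4/13; P(purple | Bag II) = 1/5.
P(purple) = 4/7·4/13 + 3/7·1/5 = 17/65.
By Bayes' rule, P(Bag II | purple) = 3/35 / 17/65 = 39/119 ≈ 0.3277.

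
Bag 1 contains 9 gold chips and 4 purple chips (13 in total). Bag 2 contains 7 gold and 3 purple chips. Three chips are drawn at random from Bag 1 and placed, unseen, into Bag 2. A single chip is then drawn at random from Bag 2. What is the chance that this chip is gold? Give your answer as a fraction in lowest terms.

Condition on how many of the transferred chips are gold (from Bag 1: 9 gold of 13; then Bag 2 has 13 total).
  0 gold: C(9,0)C(4,3)/C(13,3) = 2/143; then P = 7/13
  1 gold: C(9,1)C(4,2)/C(13,3) = 27/143; then P = 8/13
  2 gold: C(9,2)C(4,1)/C(13,3) = 72/143; then P = 9/13
  3 gold: C(9,3)C(4,0)/C(13,3) = 42/143; then P = 10/13
P(gold from Bag 2) = 118/169 ≈ 0.6982.

118/169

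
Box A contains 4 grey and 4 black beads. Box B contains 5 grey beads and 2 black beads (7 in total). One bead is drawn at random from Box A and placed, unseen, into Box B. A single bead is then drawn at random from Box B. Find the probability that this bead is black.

5/16

Condition on how many of the transferred beads are black (from Box A: 4 black of 8; then Box B has 8 total).
  0 black: C(4,0)C(4,1)/C(8,1) = 1/2; then P = 2/8
  1 black: C(4,1)C(4,0)/C(8,1) = 1/2; then P = 3/8
P(black from Box B) = 5/16 ≈ 0.3125.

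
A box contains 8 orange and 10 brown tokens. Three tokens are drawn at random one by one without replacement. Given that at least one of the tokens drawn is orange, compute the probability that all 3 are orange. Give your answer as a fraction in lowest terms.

P(all 3 orange) = C(8,3)/C(18,3) = 7/102; P(at least one orange) = 1 − C(10,3)/C(18,3) = 29/34.
Since 'all 3 orange' ⊆ 'at least one orange', P(all 3 | at least one) = 7/102 / 29/34 = 7/87 ≈ 0.0805.

7/87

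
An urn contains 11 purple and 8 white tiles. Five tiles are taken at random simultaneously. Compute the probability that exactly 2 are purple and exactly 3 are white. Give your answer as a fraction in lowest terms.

Unordered draws without replacement: count favorable combinations over C(19,5).
Favorable = C(11,2) · C(8,3) = 3080; total = C(19,5) = 11628.
P = 3080/11628 = 770/2907 ≈ 0.2649.

770/2907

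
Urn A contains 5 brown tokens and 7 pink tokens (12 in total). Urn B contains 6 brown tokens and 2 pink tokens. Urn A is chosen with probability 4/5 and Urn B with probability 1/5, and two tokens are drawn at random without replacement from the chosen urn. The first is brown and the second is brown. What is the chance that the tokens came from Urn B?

P(E | Urn A) = 5/33; P(E | Urn B) = 15/28.
P(E) = 4/5·5/33 + 1/5·15/28 = 211/924.
By Bayes' rule, P(Urn B | E) = 3/28 / 211/924 = 99/211 ≈ 0.4692.

99/211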